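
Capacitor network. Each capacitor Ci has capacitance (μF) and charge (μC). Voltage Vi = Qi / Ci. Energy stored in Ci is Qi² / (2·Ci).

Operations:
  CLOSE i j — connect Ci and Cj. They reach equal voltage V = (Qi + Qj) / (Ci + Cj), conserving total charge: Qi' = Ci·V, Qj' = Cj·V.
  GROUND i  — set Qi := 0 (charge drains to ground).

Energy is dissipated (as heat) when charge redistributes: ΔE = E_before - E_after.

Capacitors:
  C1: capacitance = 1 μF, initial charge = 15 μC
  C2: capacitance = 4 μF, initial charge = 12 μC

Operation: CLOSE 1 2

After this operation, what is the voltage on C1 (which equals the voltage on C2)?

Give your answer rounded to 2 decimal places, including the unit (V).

Initial: C1(1μF, Q=15μC, V=15.00V), C2(4μF, Q=12μC, V=3.00V)
Op 1: CLOSE 1-2: Q_total=27.00, C_total=5.00, V=5.40; Q1=5.40, Q2=21.60; dissipated=57.600

Answer: 5.40 V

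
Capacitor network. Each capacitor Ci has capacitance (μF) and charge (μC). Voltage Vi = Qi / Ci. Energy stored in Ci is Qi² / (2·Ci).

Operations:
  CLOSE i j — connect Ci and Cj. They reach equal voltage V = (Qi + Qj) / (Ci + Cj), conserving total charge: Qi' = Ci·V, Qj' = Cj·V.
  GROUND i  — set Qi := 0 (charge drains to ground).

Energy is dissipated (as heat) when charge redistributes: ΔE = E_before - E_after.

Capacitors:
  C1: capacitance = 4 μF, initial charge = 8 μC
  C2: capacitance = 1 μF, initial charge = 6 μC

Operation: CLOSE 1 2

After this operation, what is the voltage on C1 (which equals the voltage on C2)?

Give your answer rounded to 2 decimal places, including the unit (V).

Answer: 2.80 V

Derivation:
Initial: C1(4μF, Q=8μC, V=2.00V), C2(1μF, Q=6μC, V=6.00V)
Op 1: CLOSE 1-2: Q_total=14.00, C_total=5.00, V=2.80; Q1=11.20, Q2=2.80; dissipated=6.400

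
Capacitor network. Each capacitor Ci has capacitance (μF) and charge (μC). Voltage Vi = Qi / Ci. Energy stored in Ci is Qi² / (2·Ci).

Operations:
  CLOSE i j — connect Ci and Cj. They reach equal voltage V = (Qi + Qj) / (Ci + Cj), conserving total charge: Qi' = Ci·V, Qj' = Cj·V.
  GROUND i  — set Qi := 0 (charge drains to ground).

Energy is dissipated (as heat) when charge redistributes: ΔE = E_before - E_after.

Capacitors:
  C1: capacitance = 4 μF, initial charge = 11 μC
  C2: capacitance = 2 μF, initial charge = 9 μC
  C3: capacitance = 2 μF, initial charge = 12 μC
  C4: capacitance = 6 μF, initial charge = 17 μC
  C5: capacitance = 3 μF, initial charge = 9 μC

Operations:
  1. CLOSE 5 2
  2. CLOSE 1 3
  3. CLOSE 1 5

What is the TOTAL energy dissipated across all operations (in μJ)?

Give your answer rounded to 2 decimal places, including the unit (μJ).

Initial: C1(4μF, Q=11μC, V=2.75V), C2(2μF, Q=9μC, V=4.50V), C3(2μF, Q=12μC, V=6.00V), C4(6μF, Q=17μC, V=2.83V), C5(3μF, Q=9μC, V=3.00V)
Op 1: CLOSE 5-2: Q_total=18.00, C_total=5.00, V=3.60; Q5=10.80, Q2=7.20; dissipated=1.350
Op 2: CLOSE 1-3: Q_total=23.00, C_total=6.00, V=3.83; Q1=15.33, Q3=7.67; dissipated=7.042
Op 3: CLOSE 1-5: Q_total=26.13, C_total=7.00, V=3.73; Q1=14.93, Q5=11.20; dissipated=0.047
Total dissipated: 8.438 μJ

Answer: 8.44 μJ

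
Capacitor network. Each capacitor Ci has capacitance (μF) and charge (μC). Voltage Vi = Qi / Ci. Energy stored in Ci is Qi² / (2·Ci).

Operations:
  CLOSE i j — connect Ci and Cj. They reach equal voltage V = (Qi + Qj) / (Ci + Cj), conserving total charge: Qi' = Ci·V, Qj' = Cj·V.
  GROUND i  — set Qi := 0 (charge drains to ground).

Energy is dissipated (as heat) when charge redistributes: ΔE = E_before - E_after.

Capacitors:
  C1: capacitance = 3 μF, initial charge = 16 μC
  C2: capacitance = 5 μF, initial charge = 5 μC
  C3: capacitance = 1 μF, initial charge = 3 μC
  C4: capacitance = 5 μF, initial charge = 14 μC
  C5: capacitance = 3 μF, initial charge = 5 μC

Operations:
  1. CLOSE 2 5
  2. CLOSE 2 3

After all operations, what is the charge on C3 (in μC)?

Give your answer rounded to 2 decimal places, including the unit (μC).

Initial: C1(3μF, Q=16μC, V=5.33V), C2(5μF, Q=5μC, V=1.00V), C3(1μF, Q=3μC, V=3.00V), C4(5μF, Q=14μC, V=2.80V), C5(3μF, Q=5μC, V=1.67V)
Op 1: CLOSE 2-5: Q_total=10.00, C_total=8.00, V=1.25; Q2=6.25, Q5=3.75; dissipated=0.417
Op 2: CLOSE 2-3: Q_total=9.25, C_total=6.00, V=1.54; Q2=7.71, Q3=1.54; dissipated=1.276
Final charges: Q1=16.00, Q2=7.71, Q3=1.54, Q4=14.00, Q5=3.75

Answer: 1.54 μC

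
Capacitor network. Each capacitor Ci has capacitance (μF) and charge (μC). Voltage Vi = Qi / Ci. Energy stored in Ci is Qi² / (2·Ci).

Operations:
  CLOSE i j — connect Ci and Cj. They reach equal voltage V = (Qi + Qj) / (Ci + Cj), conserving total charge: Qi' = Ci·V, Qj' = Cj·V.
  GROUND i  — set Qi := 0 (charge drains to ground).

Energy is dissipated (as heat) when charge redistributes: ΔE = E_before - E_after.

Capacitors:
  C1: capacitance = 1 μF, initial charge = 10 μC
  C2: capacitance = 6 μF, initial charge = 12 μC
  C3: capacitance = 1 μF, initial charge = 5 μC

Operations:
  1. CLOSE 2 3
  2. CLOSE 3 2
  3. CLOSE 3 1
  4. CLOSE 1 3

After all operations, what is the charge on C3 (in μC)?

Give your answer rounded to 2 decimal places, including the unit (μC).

Initial: C1(1μF, Q=10μC, V=10.00V), C2(6μF, Q=12μC, V=2.00V), C3(1μF, Q=5μC, V=5.00V)
Op 1: CLOSE 2-3: Q_total=17.00, C_total=7.00, V=2.43; Q2=14.57, Q3=2.43; dissipated=3.857
Op 2: CLOSE 3-2: Q_total=17.00, C_total=7.00, V=2.43; Q3=2.43, Q2=14.57; dissipated=0.000
Op 3: CLOSE 3-1: Q_total=12.43, C_total=2.00, V=6.21; Q3=6.21, Q1=6.21; dissipated=14.332
Op 4: CLOSE 1-3: Q_total=12.43, C_total=2.00, V=6.21; Q1=6.21, Q3=6.21; dissipated=0.000
Final charges: Q1=6.21, Q2=14.57, Q3=6.21

Answer: 6.21 μC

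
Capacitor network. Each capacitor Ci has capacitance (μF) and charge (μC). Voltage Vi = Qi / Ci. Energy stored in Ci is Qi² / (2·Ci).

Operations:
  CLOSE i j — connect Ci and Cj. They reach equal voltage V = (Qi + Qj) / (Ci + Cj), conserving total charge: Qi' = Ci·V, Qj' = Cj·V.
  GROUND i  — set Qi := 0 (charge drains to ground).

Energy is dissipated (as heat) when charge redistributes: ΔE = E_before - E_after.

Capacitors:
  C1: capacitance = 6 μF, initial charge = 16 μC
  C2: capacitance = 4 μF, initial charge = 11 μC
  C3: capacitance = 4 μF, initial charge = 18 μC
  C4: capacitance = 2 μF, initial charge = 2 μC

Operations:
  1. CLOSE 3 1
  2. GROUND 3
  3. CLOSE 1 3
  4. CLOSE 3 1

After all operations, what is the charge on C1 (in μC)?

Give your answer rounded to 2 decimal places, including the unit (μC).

Answer: 12.24 μC

Derivation:
Initial: C1(6μF, Q=16μC, V=2.67V), C2(4μF, Q=11μC, V=2.75V), C3(4μF, Q=18μC, V=4.50V), C4(2μF, Q=2μC, V=1.00V)
Op 1: CLOSE 3-1: Q_total=34.00, C_total=10.00, V=3.40; Q3=13.60, Q1=20.40; dissipated=4.033
Op 2: GROUND 3: Q3=0; energy lost=23.120
Op 3: CLOSE 1-3: Q_total=20.40, C_total=10.00, V=2.04; Q1=12.24, Q3=8.16; dissipated=13.872
Op 4: CLOSE 3-1: Q_total=20.40, C_total=10.00, V=2.04; Q3=8.16, Q1=12.24; dissipated=0.000
Final charges: Q1=12.24, Q2=11.00, Q3=8.16, Q4=2.00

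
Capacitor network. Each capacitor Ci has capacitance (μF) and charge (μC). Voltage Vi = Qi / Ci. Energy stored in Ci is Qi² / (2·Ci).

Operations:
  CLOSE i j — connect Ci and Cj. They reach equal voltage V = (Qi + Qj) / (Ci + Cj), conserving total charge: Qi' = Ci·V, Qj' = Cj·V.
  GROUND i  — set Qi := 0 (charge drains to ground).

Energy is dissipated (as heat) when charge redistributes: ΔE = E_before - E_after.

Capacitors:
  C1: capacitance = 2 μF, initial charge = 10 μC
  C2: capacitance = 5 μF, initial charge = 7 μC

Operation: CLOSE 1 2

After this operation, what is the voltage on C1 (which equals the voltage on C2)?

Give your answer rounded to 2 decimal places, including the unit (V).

Initial: C1(2μF, Q=10μC, V=5.00V), C2(5μF, Q=7μC, V=1.40V)
Op 1: CLOSE 1-2: Q_total=17.00, C_total=7.00, V=2.43; Q1=4.86, Q2=12.14; dissipated=9.257

Answer: 2.43 V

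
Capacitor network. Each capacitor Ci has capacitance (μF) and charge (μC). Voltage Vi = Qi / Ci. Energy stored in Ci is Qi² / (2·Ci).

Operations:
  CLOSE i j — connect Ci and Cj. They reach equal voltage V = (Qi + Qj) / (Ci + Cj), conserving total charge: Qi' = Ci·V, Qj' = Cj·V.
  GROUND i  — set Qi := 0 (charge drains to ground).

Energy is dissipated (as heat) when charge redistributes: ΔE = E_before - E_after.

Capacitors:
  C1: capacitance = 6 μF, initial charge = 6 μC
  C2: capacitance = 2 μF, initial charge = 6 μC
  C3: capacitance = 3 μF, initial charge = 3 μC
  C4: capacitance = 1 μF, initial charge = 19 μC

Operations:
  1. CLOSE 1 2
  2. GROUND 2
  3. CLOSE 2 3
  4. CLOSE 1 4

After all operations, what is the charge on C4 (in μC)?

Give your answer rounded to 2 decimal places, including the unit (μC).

Answer: 4.00 μC

Derivation:
Initial: C1(6μF, Q=6μC, V=1.00V), C2(2μF, Q=6μC, V=3.00V), C3(3μF, Q=3μC, V=1.00V), C4(1μF, Q=19μC, V=19.00V)
Op 1: CLOSE 1-2: Q_total=12.00, C_total=8.00, V=1.50; Q1=9.00, Q2=3.00; dissipated=3.000
Op 2: GROUND 2: Q2=0; energy lost=2.250
Op 3: CLOSE 2-3: Q_total=3.00, C_total=5.00, V=0.60; Q2=1.20, Q3=1.80; dissipated=0.600
Op 4: CLOSE 1-4: Q_total=28.00, C_total=7.00, V=4.00; Q1=24.00, Q4=4.00; dissipated=131.250
Final charges: Q1=24.00, Q2=1.20, Q3=1.80, Q4=4.00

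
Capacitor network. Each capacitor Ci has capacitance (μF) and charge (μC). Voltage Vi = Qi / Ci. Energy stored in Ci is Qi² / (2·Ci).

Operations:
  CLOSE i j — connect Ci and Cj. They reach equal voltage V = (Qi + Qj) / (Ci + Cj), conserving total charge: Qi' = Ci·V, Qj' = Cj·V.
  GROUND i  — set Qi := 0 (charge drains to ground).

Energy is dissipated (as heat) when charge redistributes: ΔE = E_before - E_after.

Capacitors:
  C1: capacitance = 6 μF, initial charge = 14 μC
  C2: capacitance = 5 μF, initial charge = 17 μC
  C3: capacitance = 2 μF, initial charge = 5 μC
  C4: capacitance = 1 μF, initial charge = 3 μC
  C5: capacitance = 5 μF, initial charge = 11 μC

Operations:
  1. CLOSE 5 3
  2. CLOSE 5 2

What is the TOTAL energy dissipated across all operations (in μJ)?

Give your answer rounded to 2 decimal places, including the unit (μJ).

Initial: C1(6μF, Q=14μC, V=2.33V), C2(5μF, Q=17μC, V=3.40V), C3(2μF, Q=5μC, V=2.50V), C4(1μF, Q=3μC, V=3.00V), C5(5μF, Q=11μC, V=2.20V)
Op 1: CLOSE 5-3: Q_total=16.00, C_total=7.00, V=2.29; Q5=11.43, Q3=4.57; dissipated=0.064
Op 2: CLOSE 5-2: Q_total=28.43, C_total=10.00, V=2.84; Q5=14.21, Q2=14.21; dissipated=1.552
Total dissipated: 1.616 μJ

Answer: 1.62 μJ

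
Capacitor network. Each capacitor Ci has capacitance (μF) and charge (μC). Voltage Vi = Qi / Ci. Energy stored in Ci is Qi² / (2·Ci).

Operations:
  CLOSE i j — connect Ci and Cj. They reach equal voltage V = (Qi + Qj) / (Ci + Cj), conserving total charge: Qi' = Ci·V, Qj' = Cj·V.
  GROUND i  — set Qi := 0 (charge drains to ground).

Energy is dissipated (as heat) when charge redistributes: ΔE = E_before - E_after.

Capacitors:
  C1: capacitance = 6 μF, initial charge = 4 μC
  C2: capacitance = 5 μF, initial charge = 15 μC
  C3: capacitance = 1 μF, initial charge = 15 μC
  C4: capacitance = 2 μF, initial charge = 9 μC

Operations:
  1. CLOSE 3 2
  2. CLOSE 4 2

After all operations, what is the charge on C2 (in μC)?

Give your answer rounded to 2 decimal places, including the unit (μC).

Initial: C1(6μF, Q=4μC, V=0.67V), C2(5μF, Q=15μC, V=3.00V), C3(1μF, Q=15μC, V=15.00V), C4(2μF, Q=9μC, V=4.50V)
Op 1: CLOSE 3-2: Q_total=30.00, C_total=6.00, V=5.00; Q3=5.00, Q2=25.00; dissipated=60.000
Op 2: CLOSE 4-2: Q_total=34.00, C_total=7.00, V=4.86; Q4=9.71, Q2=24.29; dissipated=0.179
Final charges: Q1=4.00, Q2=24.29, Q3=5.00, Q4=9.71

Answer: 24.29 μC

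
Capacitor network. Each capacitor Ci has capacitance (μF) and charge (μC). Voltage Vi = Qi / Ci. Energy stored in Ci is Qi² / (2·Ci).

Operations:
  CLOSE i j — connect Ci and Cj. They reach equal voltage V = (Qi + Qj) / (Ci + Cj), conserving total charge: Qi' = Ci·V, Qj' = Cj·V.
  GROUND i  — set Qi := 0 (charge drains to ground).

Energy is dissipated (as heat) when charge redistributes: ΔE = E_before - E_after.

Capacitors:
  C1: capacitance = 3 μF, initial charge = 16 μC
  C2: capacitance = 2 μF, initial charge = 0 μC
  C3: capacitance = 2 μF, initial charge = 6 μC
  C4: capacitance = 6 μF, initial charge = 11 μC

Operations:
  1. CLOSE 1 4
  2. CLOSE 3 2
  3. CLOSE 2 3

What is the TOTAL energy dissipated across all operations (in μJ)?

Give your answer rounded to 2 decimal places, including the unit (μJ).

Answer: 16.75 μJ

Derivation:
Initial: C1(3μF, Q=16μC, V=5.33V), C2(2μF, Q=0μC, V=0.00V), C3(2μF, Q=6μC, V=3.00V), C4(6μF, Q=11μC, V=1.83V)
Op 1: CLOSE 1-4: Q_total=27.00, C_total=9.00, V=3.00; Q1=9.00, Q4=18.00; dissipated=12.250
Op 2: CLOSE 3-2: Q_total=6.00, C_total=4.00, V=1.50; Q3=3.00, Q2=3.00; dissipated=4.500
Op 3: CLOSE 2-3: Q_total=6.00, C_total=4.00, V=1.50; Q2=3.00, Q3=3.00; dissipated=0.000
Total dissipated: 16.750 μJ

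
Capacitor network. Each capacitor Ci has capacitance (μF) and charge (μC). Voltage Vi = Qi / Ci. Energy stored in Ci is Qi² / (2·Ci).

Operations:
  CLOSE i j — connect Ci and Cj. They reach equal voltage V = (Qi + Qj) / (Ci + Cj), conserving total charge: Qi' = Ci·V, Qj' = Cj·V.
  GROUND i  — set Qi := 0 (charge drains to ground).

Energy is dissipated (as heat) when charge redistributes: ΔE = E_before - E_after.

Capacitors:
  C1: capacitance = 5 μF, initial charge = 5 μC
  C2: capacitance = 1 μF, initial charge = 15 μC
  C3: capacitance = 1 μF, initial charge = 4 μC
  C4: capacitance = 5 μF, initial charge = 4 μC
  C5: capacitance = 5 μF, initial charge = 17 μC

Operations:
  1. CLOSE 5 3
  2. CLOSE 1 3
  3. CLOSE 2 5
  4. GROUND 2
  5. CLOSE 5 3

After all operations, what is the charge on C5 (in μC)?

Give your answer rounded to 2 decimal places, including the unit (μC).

Initial: C1(5μF, Q=5μC, V=1.00V), C2(1μF, Q=15μC, V=15.00V), C3(1μF, Q=4μC, V=4.00V), C4(5μF, Q=4μC, V=0.80V), C5(5μF, Q=17μC, V=3.40V)
Op 1: CLOSE 5-3: Q_total=21.00, C_total=6.00, V=3.50; Q5=17.50, Q3=3.50; dissipated=0.150
Op 2: CLOSE 1-3: Q_total=8.50, C_total=6.00, V=1.42; Q1=7.08, Q3=1.42; dissipated=2.604
Op 3: CLOSE 2-5: Q_total=32.50, C_total=6.00, V=5.42; Q2=5.42, Q5=27.08; dissipated=55.104
Op 4: GROUND 2: Q2=0; energy lost=14.670
Op 5: CLOSE 5-3: Q_total=28.50, C_total=6.00, V=4.75; Q5=23.75, Q3=4.75; dissipated=6.667
Final charges: Q1=7.08, Q2=0.00, Q3=4.75, Q4=4.00, Q5=23.75

Answer: 23.75 μC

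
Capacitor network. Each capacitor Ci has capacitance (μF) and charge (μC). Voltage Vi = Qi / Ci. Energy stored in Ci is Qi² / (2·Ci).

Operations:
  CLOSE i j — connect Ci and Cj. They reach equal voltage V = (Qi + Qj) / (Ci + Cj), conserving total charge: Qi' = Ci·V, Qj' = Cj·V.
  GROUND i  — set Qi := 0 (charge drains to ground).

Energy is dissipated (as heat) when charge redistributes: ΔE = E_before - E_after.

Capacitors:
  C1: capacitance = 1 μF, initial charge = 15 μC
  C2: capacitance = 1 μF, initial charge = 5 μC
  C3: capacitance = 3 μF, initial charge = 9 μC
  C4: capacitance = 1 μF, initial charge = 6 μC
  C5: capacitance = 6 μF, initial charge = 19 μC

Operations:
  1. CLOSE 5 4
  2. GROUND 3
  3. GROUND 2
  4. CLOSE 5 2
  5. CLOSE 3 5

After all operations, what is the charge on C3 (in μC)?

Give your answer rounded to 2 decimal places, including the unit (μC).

Answer: 6.12 μC

Derivation:
Initial: C1(1μF, Q=15μC, V=15.00V), C2(1μF, Q=5μC, V=5.00V), C3(3μF, Q=9μC, V=3.00V), C4(1μF, Q=6μC, V=6.00V), C5(6μF, Q=19μC, V=3.17V)
Op 1: CLOSE 5-4: Q_total=25.00, C_total=7.00, V=3.57; Q5=21.43, Q4=3.57; dissipated=3.440
Op 2: GROUND 3: Q3=0; energy lost=13.500
Op 3: GROUND 2: Q2=0; energy lost=12.500
Op 4: CLOSE 5-2: Q_total=21.43, C_total=7.00, V=3.06; Q5=18.37, Q2=3.06; dissipated=5.466
Op 5: CLOSE 3-5: Q_total=18.37, C_total=9.00, V=2.04; Q3=6.12, Q5=12.24; dissipated=9.371
Final charges: Q1=15.00, Q2=3.06, Q3=6.12, Q4=3.57, Q5=12.24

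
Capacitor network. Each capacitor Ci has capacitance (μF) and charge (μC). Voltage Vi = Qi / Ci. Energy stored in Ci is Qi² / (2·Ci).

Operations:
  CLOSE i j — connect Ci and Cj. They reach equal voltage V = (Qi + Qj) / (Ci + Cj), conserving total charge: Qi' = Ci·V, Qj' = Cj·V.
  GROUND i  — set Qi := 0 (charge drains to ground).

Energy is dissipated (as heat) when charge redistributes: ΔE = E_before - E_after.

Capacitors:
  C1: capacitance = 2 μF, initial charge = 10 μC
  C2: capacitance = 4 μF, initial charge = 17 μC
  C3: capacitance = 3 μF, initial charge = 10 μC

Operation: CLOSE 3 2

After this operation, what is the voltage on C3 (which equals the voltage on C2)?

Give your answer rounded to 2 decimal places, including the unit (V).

Answer: 3.86 V

Derivation:
Initial: C1(2μF, Q=10μC, V=5.00V), C2(4μF, Q=17μC, V=4.25V), C3(3μF, Q=10μC, V=3.33V)
Op 1: CLOSE 3-2: Q_total=27.00, C_total=7.00, V=3.86; Q3=11.57, Q2=15.43; dissipated=0.720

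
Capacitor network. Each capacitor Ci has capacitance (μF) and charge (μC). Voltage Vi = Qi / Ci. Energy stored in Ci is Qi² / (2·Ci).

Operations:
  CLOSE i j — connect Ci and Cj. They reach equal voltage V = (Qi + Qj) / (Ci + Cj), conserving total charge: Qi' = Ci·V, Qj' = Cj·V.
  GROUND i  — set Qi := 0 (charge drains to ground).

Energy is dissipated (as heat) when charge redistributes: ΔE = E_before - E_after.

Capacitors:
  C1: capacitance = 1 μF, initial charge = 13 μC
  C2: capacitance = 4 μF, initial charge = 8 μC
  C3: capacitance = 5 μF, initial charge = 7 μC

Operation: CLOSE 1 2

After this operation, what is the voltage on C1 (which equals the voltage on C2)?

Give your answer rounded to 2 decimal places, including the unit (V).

Answer: 4.20 V

Derivation:
Initial: C1(1μF, Q=13μC, V=13.00V), C2(4μF, Q=8μC, V=2.00V), C3(5μF, Q=7μC, V=1.40V)
Op 1: CLOSE 1-2: Q_total=21.00, C_total=5.00, V=4.20; Q1=4.20, Q2=16.80; dissipated=48.400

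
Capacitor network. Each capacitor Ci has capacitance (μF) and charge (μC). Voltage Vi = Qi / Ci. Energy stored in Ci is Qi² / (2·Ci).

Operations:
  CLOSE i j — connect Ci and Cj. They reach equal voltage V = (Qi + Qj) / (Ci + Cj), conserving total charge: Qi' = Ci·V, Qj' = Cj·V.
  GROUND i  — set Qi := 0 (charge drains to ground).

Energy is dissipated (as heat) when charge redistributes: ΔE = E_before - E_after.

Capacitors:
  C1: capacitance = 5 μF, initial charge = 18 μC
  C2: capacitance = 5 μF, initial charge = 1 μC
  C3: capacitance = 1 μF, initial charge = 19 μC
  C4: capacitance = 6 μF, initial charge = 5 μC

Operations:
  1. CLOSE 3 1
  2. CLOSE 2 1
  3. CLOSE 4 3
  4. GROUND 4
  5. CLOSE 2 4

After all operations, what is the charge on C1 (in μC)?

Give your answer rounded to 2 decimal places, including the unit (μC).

Answer: 15.92 μC

Derivation:
Initial: C1(5μF, Q=18μC, V=3.60V), C2(5μF, Q=1μC, V=0.20V), C3(1μF, Q=19μC, V=19.00V), C4(6μF, Q=5μC, V=0.83V)
Op 1: CLOSE 3-1: Q_total=37.00, C_total=6.00, V=6.17; Q3=6.17, Q1=30.83; dissipated=98.817
Op 2: CLOSE 2-1: Q_total=31.83, C_total=10.00, V=3.18; Q2=15.92, Q1=15.92; dissipated=44.501
Op 3: CLOSE 4-3: Q_total=11.17, C_total=7.00, V=1.60; Q4=9.57, Q3=1.60; dissipated=12.190
Op 4: GROUND 4: Q4=0; energy lost=7.634
Op 5: CLOSE 2-4: Q_total=15.92, C_total=11.00, V=1.45; Q2=7.23, Q4=8.68; dissipated=13.819
Final charges: Q1=15.92, Q2=7.23, Q3=1.60, Q4=8.68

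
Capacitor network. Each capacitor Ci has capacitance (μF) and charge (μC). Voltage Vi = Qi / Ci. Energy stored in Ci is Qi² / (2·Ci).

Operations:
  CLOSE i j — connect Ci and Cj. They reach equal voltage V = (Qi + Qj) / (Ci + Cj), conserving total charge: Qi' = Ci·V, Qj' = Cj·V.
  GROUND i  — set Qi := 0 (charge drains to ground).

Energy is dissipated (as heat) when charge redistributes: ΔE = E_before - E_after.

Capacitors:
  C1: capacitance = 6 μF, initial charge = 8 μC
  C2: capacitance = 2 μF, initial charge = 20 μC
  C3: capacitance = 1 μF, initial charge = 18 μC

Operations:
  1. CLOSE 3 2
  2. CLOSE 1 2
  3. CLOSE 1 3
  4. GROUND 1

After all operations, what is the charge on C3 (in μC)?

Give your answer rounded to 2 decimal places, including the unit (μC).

Initial: C1(6μF, Q=8μC, V=1.33V), C2(2μF, Q=20μC, V=10.00V), C3(1μF, Q=18μC, V=18.00V)
Op 1: CLOSE 3-2: Q_total=38.00, C_total=3.00, V=12.67; Q3=12.67, Q2=25.33; dissipated=21.333
Op 2: CLOSE 1-2: Q_total=33.33, C_total=8.00, V=4.17; Q1=25.00, Q2=8.33; dissipated=96.333
Op 3: CLOSE 1-3: Q_total=37.67, C_total=7.00, V=5.38; Q1=32.29, Q3=5.38; dissipated=30.964
Op 4: GROUND 1: Q1=0; energy lost=86.864
Final charges: Q1=0.00, Q2=8.33, Q3=5.38

Answer: 5.38 μC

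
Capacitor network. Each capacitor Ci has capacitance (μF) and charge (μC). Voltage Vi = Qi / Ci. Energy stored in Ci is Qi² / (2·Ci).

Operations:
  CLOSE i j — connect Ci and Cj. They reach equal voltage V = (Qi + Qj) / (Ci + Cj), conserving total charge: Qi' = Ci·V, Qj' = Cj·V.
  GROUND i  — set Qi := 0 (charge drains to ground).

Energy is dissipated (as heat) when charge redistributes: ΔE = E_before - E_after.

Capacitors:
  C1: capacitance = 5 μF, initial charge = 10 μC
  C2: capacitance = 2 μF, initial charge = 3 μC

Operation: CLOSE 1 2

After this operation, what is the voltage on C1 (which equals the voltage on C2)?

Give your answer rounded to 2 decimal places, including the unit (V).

Answer: 1.86 V

Derivation:
Initial: C1(5μF, Q=10μC, V=2.00V), C2(2μF, Q=3μC, V=1.50V)
Op 1: CLOSE 1-2: Q_total=13.00, C_total=7.00, V=1.86; Q1=9.29, Q2=3.71; dissipated=0.179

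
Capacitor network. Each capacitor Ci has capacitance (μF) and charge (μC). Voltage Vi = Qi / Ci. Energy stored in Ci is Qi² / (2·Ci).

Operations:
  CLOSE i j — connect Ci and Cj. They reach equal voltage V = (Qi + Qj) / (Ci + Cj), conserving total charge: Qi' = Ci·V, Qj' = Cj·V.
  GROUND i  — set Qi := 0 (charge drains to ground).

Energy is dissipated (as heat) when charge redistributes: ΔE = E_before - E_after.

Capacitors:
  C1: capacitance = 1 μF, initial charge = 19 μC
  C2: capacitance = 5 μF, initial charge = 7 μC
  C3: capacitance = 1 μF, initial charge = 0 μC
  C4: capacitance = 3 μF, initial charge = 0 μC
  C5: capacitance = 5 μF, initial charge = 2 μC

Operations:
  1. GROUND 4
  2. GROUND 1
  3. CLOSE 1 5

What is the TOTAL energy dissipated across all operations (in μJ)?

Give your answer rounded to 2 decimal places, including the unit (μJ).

Answer: 180.57 μJ

Derivation:
Initial: C1(1μF, Q=19μC, V=19.00V), C2(5μF, Q=7μC, V=1.40V), C3(1μF, Q=0μC, V=0.00V), C4(3μF, Q=0μC, V=0.00V), C5(5μF, Q=2μC, V=0.40V)
Op 1: GROUND 4: Q4=0; energy lost=0.000
Op 2: GROUND 1: Q1=0; energy lost=180.500
Op 3: CLOSE 1-5: Q_total=2.00, C_total=6.00, V=0.33; Q1=0.33, Q5=1.67; dissipated=0.067
Total dissipated: 180.567 μJ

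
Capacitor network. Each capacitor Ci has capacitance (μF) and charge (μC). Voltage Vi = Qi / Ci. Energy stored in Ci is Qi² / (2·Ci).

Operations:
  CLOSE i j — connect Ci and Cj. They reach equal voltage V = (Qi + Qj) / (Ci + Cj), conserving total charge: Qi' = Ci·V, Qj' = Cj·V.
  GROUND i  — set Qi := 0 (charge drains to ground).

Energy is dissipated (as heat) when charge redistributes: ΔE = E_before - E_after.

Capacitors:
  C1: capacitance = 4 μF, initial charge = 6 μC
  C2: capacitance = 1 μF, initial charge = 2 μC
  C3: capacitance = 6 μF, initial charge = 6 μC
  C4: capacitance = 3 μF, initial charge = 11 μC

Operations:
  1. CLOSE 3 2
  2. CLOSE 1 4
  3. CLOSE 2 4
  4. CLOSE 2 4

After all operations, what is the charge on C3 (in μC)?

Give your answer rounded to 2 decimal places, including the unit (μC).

Answer: 6.86 μC

Derivation:
Initial: C1(4μF, Q=6μC, V=1.50V), C2(1μF, Q=2μC, V=2.00V), C3(6μF, Q=6μC, V=1.00V), C4(3μF, Q=11μC, V=3.67V)
Op 1: CLOSE 3-2: Q_total=8.00, C_total=7.00, V=1.14; Q3=6.86, Q2=1.14; dissipated=0.429
Op 2: CLOSE 1-4: Q_total=17.00, C_total=7.00, V=2.43; Q1=9.71, Q4=7.29; dissipated=4.024
Op 3: CLOSE 2-4: Q_total=8.43, C_total=4.00, V=2.11; Q2=2.11, Q4=6.32; dissipated=0.620
Op 4: CLOSE 2-4: Q_total=8.43, C_total=4.00, V=2.11; Q2=2.11, Q4=6.32; dissipated=0.000
Final charges: Q1=9.71, Q2=2.11, Q3=6.86, Q4=6.32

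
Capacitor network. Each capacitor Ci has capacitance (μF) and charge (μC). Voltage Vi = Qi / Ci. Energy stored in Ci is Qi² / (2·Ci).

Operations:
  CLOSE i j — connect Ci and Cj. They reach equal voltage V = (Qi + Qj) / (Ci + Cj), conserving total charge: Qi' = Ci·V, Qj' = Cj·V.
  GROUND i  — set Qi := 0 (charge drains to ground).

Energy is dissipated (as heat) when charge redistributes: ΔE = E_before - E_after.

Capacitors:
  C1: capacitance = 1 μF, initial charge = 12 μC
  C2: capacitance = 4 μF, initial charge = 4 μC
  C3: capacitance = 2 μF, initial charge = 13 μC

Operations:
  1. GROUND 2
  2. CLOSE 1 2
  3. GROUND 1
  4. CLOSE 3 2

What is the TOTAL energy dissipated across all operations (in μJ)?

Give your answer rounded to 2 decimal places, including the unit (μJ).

Initial: C1(1μF, Q=12μC, V=12.00V), C2(4μF, Q=4μC, V=1.00V), C3(2μF, Q=13μC, V=6.50V)
Op 1: GROUND 2: Q2=0; energy lost=2.000
Op 2: CLOSE 1-2: Q_total=12.00, C_total=5.00, V=2.40; Q1=2.40, Q2=9.60; dissipated=57.600
Op 3: GROUND 1: Q1=0; energy lost=2.880
Op 4: CLOSE 3-2: Q_total=22.60, C_total=6.00, V=3.77; Q3=7.53, Q2=15.07; dissipated=11.207
Total dissipated: 73.687 μJ

Answer: 73.69 μJ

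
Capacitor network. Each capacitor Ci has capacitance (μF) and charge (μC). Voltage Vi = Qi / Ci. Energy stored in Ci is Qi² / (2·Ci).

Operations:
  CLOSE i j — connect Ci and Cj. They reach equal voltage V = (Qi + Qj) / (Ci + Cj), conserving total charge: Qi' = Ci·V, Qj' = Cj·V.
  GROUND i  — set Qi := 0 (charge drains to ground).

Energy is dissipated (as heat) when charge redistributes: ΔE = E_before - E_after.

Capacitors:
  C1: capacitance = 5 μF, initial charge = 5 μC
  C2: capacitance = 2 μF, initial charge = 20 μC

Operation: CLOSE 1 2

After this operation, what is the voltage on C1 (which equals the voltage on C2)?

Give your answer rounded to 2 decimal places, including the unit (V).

Answer: 3.57 V

Derivation:
Initial: C1(5μF, Q=5μC, V=1.00V), C2(2μF, Q=20μC, V=10.00V)
Op 1: CLOSE 1-2: Q_total=25.00, C_total=7.00, V=3.57; Q1=17.86, Q2=7.14; dissipated=57.857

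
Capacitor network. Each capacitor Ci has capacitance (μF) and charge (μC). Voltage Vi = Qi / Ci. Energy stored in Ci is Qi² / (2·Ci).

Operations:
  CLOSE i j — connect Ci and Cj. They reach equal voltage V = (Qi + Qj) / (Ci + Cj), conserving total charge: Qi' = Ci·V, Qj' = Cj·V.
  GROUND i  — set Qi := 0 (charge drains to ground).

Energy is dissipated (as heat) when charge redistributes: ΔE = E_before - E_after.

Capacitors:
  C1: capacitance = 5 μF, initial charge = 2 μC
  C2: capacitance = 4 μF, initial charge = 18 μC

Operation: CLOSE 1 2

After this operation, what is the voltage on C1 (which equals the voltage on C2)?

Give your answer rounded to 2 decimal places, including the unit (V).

Initial: C1(5μF, Q=2μC, V=0.40V), C2(4μF, Q=18μC, V=4.50V)
Op 1: CLOSE 1-2: Q_total=20.00, C_total=9.00, V=2.22; Q1=11.11, Q2=8.89; dissipated=18.678

Answer: 2.22 V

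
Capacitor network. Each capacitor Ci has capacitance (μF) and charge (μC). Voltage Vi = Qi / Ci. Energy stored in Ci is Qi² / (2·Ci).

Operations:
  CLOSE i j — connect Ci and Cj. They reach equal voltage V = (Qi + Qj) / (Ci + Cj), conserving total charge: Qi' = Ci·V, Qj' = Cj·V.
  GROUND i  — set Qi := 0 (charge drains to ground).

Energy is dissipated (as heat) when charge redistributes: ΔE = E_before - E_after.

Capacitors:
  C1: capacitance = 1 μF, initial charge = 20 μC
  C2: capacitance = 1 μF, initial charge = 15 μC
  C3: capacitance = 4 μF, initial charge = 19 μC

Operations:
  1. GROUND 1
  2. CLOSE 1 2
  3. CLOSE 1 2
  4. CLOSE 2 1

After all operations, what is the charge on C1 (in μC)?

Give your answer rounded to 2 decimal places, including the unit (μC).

Initial: C1(1μF, Q=20μC, V=20.00V), C2(1μF, Q=15μC, V=15.00V), C3(4μF, Q=19μC, V=4.75V)
Op 1: GROUND 1: Q1=0; energy lost=200.000
Op 2: CLOSE 1-2: Q_total=15.00, C_total=2.00, V=7.50; Q1=7.50, Q2=7.50; dissipated=56.250
Op 3: CLOSE 1-2: Q_total=15.00, C_total=2.00, V=7.50; Q1=7.50, Q2=7.50; dissipated=0.000
Op 4: CLOSE 2-1: Q_total=15.00, C_total=2.00, V=7.50; Q2=7.50, Q1=7.50; dissipated=0.000
Final charges: Q1=7.50, Q2=7.50, Q3=19.00

Answer: 7.50 μC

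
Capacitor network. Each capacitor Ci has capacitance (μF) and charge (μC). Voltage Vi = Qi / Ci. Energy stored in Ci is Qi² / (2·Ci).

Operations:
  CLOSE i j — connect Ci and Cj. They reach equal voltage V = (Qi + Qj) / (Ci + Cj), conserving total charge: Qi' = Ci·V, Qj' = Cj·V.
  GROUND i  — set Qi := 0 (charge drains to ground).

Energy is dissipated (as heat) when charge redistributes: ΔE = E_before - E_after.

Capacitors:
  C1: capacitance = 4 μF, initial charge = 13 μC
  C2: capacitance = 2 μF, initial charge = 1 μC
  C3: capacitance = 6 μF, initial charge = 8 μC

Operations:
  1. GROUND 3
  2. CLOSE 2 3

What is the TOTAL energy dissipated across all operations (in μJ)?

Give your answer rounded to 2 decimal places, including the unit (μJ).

Answer: 5.52 μJ

Derivation:
Initial: C1(4μF, Q=13μC, V=3.25V), C2(2μF, Q=1μC, V=0.50V), C3(6μF, Q=8μC, V=1.33V)
Op 1: GROUND 3: Q3=0; energy lost=5.333
Op 2: CLOSE 2-3: Q_total=1.00, C_total=8.00, V=0.12; Q2=0.25, Q3=0.75; dissipated=0.188
Total dissipated: 5.521 μJ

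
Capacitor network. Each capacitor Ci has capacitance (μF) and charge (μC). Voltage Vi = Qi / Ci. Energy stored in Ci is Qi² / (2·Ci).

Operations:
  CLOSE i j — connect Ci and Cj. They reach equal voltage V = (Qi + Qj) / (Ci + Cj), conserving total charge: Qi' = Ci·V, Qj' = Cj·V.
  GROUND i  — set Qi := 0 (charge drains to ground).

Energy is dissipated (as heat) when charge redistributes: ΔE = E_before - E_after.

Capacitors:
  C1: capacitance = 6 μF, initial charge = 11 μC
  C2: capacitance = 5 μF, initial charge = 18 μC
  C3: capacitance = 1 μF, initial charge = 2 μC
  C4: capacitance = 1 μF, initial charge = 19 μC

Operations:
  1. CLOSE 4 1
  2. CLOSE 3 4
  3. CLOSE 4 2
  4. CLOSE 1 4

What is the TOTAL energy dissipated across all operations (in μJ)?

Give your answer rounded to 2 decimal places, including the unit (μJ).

Initial: C1(6μF, Q=11μC, V=1.83V), C2(5μF, Q=18μC, V=3.60V), C3(1μF, Q=2μC, V=2.00V), C4(1μF, Q=19μC, V=19.00V)
Op 1: CLOSE 4-1: Q_total=30.00, C_total=7.00, V=4.29; Q4=4.29, Q1=25.71; dissipated=126.298
Op 2: CLOSE 3-4: Q_total=6.29, C_total=2.00, V=3.14; Q3=3.14, Q4=3.14; dissipated=1.306
Op 3: CLOSE 4-2: Q_total=21.14, C_total=6.00, V=3.52; Q4=3.52, Q2=17.62; dissipated=0.087
Op 4: CLOSE 1-4: Q_total=29.24, C_total=7.00, V=4.18; Q1=25.06, Q4=4.18; dissipated=0.249
Total dissipated: 127.940 μJ

Answer: 127.94 μJ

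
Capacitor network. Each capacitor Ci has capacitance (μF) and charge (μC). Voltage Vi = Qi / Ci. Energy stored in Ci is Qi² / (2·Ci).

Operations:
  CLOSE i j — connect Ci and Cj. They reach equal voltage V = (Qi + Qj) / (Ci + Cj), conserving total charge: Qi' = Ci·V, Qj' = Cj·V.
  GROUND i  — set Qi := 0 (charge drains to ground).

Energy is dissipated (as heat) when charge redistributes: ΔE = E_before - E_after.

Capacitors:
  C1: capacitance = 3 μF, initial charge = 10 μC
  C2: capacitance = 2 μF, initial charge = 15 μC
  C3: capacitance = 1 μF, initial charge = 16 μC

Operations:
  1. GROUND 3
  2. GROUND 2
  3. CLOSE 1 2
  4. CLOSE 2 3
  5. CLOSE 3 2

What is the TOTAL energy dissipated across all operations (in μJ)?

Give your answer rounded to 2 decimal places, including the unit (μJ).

Initial: C1(3μF, Q=10μC, V=3.33V), C2(2μF, Q=15μC, V=7.50V), C3(1μF, Q=16μC, V=16.00V)
Op 1: GROUND 3: Q3=0; energy lost=128.000
Op 2: GROUND 2: Q2=0; energy lost=56.250
Op 3: CLOSE 1-2: Q_total=10.00, C_total=5.00, V=2.00; Q1=6.00, Q2=4.00; dissipated=6.667
Op 4: CLOSE 2-3: Q_total=4.00, C_total=3.00, V=1.33; Q2=2.67, Q3=1.33; dissipated=1.333
Op 5: CLOSE 3-2: Q_total=4.00, C_total=3.00, V=1.33; Q3=1.33, Q2=2.67; dissipated=0.000
Total dissipated: 192.250 μJ

Answer: 192.25 μJ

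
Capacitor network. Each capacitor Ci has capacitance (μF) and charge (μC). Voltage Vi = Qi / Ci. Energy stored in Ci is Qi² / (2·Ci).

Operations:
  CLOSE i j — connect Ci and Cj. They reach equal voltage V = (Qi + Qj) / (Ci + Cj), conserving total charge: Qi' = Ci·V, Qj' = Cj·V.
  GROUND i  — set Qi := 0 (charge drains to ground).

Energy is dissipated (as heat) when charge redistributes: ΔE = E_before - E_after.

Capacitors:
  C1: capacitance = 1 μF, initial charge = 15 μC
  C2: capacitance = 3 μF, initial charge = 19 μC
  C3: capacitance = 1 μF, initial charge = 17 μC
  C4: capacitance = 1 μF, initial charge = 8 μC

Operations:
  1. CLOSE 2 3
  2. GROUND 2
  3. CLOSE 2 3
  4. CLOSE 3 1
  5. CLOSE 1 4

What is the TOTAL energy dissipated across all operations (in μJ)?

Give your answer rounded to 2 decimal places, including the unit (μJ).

Answer: 235.28 μJ

Derivation:
Initial: C1(1μF, Q=15μC, V=15.00V), C2(3μF, Q=19μC, V=6.33V), C3(1μF, Q=17μC, V=17.00V), C4(1μF, Q=8μC, V=8.00V)
Op 1: CLOSE 2-3: Q_total=36.00, C_total=4.00, V=9.00; Q2=27.00, Q3=9.00; dissipated=42.667
Op 2: GROUND 2: Q2=0; energy lost=121.500
Op 3: CLOSE 2-3: Q_total=9.00, C_total=4.00, V=2.25; Q2=6.75, Q3=2.25; dissipated=30.375
Op 4: CLOSE 3-1: Q_total=17.25, C_total=2.00, V=8.62; Q3=8.62, Q1=8.62; dissipated=40.641
Op 5: CLOSE 1-4: Q_total=16.62, C_total=2.00, V=8.31; Q1=8.31, Q4=8.31; dissipated=0.098
Total dissipated: 235.280 μJ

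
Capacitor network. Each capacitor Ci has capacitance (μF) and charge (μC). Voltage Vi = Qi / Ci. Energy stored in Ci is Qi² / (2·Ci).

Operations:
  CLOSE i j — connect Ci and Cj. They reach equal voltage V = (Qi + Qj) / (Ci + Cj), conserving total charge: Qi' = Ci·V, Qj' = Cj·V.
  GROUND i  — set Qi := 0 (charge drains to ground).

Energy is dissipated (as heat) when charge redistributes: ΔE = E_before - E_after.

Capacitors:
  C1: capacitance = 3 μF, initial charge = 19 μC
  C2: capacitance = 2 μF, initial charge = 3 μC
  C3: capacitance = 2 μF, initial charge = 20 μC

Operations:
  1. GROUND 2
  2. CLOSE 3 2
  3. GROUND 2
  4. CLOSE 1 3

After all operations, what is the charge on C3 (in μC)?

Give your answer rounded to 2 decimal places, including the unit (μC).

Initial: C1(3μF, Q=19μC, V=6.33V), C2(2μF, Q=3μC, V=1.50V), C3(2μF, Q=20μC, V=10.00V)
Op 1: GROUND 2: Q2=0; energy lost=2.250
Op 2: CLOSE 3-2: Q_total=20.00, C_total=4.00, V=5.00; Q3=10.00, Q2=10.00; dissipated=50.000
Op 3: GROUND 2: Q2=0; energy lost=25.000
Op 4: CLOSE 1-3: Q_total=29.00, C_total=5.00, V=5.80; Q1=17.40, Q3=11.60; dissipated=1.067
Final charges: Q1=17.40, Q2=0.00, Q3=11.60

Answer: 11.60 μC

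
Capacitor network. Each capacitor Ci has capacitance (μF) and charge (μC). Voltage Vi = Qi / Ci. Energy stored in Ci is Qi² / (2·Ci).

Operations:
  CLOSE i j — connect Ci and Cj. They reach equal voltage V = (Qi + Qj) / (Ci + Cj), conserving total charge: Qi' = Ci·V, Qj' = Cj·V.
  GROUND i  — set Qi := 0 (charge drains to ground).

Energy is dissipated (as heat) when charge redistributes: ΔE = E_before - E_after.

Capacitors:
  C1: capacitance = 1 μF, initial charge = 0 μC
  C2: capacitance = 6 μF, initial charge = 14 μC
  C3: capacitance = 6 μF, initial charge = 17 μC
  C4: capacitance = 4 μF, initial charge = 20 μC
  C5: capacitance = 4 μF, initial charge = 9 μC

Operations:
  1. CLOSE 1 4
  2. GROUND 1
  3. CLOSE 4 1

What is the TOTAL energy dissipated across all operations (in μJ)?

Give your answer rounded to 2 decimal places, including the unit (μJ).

Initial: C1(1μF, Q=0μC, V=0.00V), C2(6μF, Q=14μC, V=2.33V), C3(6μF, Q=17μC, V=2.83V), C4(4μF, Q=20μC, V=5.00V), C5(4μF, Q=9μC, V=2.25V)
Op 1: CLOSE 1-4: Q_total=20.00, C_total=5.00, V=4.00; Q1=4.00, Q4=16.00; dissipated=10.000
Op 2: GROUND 1: Q1=0; energy lost=8.000
Op 3: CLOSE 4-1: Q_total=16.00, C_total=5.00, V=3.20; Q4=12.80, Q1=3.20; dissipated=6.400
Total dissipated: 24.400 μJ

Answer: 24.40 μJ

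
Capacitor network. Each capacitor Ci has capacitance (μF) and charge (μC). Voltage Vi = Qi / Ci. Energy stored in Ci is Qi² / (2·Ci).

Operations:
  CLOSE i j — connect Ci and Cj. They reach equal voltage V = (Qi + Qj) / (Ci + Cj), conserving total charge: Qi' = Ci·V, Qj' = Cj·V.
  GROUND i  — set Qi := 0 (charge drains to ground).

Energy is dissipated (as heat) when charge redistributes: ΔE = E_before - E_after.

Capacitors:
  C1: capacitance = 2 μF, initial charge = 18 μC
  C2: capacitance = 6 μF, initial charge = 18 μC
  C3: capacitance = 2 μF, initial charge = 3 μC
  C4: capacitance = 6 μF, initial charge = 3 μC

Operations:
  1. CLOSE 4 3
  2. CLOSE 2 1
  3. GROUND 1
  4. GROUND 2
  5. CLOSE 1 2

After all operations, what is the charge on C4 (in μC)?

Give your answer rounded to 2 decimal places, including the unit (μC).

Answer: 4.50 μC

Derivation:
Initial: C1(2μF, Q=18μC, V=9.00V), C2(6μF, Q=18μC, V=3.00V), C3(2μF, Q=3μC, V=1.50V), C4(6μF, Q=3μC, V=0.50V)
Op 1: CLOSE 4-3: Q_total=6.00, C_total=8.00, V=0.75; Q4=4.50, Q3=1.50; dissipated=0.750
Op 2: CLOSE 2-1: Q_total=36.00, C_total=8.00, V=4.50; Q2=27.00, Q1=9.00; dissipated=27.000
Op 3: GROUND 1: Q1=0; energy lost=20.250
Op 4: GROUND 2: Q2=0; energy lost=60.750
Op 5: CLOSE 1-2: Q_total=0.00, C_total=8.00, V=0.00; Q1=0.00, Q2=0.00; dissipated=0.000
Final charges: Q1=0.00, Q2=0.00, Q3=1.50, Q4=4.50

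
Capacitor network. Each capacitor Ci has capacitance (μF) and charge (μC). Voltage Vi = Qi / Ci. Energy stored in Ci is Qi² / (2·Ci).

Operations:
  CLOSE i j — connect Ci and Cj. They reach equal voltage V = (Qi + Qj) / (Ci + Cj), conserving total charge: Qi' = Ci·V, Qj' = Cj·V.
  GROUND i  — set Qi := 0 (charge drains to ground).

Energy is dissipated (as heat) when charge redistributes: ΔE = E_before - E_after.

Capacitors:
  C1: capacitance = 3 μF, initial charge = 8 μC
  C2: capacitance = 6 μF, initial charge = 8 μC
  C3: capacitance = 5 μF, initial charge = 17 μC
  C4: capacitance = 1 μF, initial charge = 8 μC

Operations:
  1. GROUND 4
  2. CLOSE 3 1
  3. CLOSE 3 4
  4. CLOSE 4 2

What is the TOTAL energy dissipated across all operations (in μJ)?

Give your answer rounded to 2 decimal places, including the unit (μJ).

Answer: 37.27 μJ

Derivation:
Initial: C1(3μF, Q=8μC, V=2.67V), C2(6μF, Q=8μC, V=1.33V), C3(5μF, Q=17μC, V=3.40V), C4(1μF, Q=8μC, V=8.00V)
Op 1: GROUND 4: Q4=0; energy lost=32.000
Op 2: CLOSE 3-1: Q_total=25.00, C_total=8.00, V=3.12; Q3=15.62, Q1=9.38; dissipated=0.504
Op 3: CLOSE 3-4: Q_total=15.62, C_total=6.00, V=2.60; Q3=13.02, Q4=2.60; dissipated=4.069
Op 4: CLOSE 4-2: Q_total=10.60, C_total=7.00, V=1.51; Q4=1.51, Q2=9.09; dissipated=0.692
Total dissipated: 37.265 μJ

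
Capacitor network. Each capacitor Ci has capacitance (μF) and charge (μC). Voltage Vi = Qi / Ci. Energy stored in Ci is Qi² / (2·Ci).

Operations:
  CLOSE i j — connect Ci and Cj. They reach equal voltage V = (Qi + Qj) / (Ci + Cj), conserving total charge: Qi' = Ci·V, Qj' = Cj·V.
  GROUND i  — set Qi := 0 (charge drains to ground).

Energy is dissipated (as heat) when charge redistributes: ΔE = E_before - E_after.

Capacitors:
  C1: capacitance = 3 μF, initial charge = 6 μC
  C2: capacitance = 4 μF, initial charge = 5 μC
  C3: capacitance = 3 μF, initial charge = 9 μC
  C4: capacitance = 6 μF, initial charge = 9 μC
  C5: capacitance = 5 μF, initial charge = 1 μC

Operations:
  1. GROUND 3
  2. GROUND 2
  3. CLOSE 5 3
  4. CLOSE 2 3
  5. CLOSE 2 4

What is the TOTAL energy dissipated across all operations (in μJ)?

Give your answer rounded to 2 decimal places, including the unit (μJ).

Answer: 19.19 μJ

Derivation:
Initial: C1(3μF, Q=6μC, V=2.00V), C2(4μF, Q=5μC, V=1.25V), C3(3μF, Q=9μC, V=3.00V), C4(6μF, Q=9μC, V=1.50V), C5(5μF, Q=1μC, V=0.20V)
Op 1: GROUND 3: Q3=0; energy lost=13.500
Op 2: GROUND 2: Q2=0; energy lost=3.125
Op 3: CLOSE 5-3: Q_total=1.00, C_total=8.00, V=0.12; Q5=0.62, Q3=0.38; dissipated=0.037
Op 4: CLOSE 2-3: Q_total=0.38, C_total=7.00, V=0.05; Q2=0.21, Q3=0.16; dissipated=0.013
Op 5: CLOSE 2-4: Q_total=9.21, C_total=10.00, V=0.92; Q2=3.69, Q4=5.53; dissipated=2.511
Total dissipated: 19.186 μJ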